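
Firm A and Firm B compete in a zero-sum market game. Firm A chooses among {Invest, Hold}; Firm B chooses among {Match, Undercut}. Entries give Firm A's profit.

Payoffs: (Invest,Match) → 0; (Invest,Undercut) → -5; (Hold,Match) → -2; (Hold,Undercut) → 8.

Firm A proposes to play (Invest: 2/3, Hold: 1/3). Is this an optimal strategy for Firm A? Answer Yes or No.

Against Match this mix gives (2/3)·0 + (1/3)·(-2) = -2/3.
Against Undercut this mix gives (2/3)·(-5) + (1/3)·8 = -2/3.
All of Firm B's active replies (Match, Undercut) yield -2/3, and no column does worse for Firm A. The mix makes Firm B indifferent and guarantees -2/3, so it is optimal.

Yes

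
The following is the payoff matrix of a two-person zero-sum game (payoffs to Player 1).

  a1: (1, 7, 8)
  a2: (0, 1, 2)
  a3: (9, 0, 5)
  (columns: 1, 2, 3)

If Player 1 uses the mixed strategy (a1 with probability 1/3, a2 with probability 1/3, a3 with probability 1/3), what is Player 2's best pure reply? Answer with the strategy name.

2

If Player 2 plays 1, Player 1's expected payoff is (1/3)·1 + (1/3)·0 + (1/3)·9 = 10/3.
If Player 2 plays 2, Player 1's expected payoff is (1/3)·7 + (1/3)·1 + (1/3)·0 = 8/3.
If Player 2 plays 3, Player 1's expected payoff is (1/3)·8 + (1/3)·2 + (1/3)·5 = 5.
Player 2 minimizes Player 1's payoff; the smallest is 8/3, so the best response is 2.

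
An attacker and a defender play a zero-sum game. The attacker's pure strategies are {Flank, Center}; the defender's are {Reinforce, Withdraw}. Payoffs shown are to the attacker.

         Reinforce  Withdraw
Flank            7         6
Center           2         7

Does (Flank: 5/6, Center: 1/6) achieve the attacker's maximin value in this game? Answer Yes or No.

Against Reinforce this mix gives (5/6)·7 + (1/6)·2 = 37/6.
Against Withdraw this mix gives (5/6)·6 + (1/6)·7 = 37/6.
All of the defender's active replies (Reinforce, Withdraw) yield 37/6, and no column does worse for the attacker. The mix makes the defender indifferent and guarantees 37/6, so it is optimal.

Yes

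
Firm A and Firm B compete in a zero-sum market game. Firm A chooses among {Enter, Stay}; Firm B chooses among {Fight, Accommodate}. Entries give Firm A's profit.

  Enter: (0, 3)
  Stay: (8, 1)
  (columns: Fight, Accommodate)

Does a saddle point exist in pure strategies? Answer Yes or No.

No

Row minima: Enter → 0, Stay → 1; maximin = 1.
Column maxima: Fight → 8, Accommodate → 3; minimax = 3.
1 ≠ 3, so no pure-strategy equilibrium exists.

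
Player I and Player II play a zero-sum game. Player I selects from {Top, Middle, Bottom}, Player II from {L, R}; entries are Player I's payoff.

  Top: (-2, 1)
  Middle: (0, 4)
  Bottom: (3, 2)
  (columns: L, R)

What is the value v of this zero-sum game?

12/5

Row minima: Top → -2, Middle → 0, Bottom → 2; maximin = 2.
Column maxima: L → 3, R → 4; minimax = 3.
2 ≠ 3, so there is no saddle point; optimal play is mixed.
Top is strictly dominated by Middle, so Player I never plays it.
On the remaining 2×2 (Middle, Bottom vs L, R):
Let Player I play Middle with probability p. Expected payoff against L: 0p + 3(1−p) = −3p + 3; against R: 4p + 2(1−p) = 2p + 2.
Setting these equal: −3p + 3 = 2p + 2 ⇒ −5p = -1 ⇒ p = 1/5, and the value is (-3)·(1/5) + 3 = 12/5.
For Player II: with q = P(L), equating Middle's and Bottom's payoffs gives −4q + 4 = q + 2 ⇒ q = 2/5.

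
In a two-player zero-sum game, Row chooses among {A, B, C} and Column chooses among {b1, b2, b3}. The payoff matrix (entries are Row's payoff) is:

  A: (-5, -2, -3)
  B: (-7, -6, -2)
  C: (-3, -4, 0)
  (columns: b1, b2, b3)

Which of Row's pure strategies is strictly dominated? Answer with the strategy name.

B

C gives a strictly higher payoff than B against every column: -3 > -7, -4 > -6, 0 > -2.
So B is strictly dominated and Row never plays it.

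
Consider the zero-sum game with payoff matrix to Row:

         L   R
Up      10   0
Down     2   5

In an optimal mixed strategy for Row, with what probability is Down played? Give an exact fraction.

Row minima: Up → 0, Down → 2; maximin = 2.
Column maxima: L → 10, R → 5; minimax = 5.
2 ≠ 5, so there is no saddle point; optimal play is mixed.
Let Row play Up with probability p. Expected payoff against L: 10p + 2(1−p) = 8p + 2; against R: 0p + 5(1−p) = −5p + 5.
Setting these equal: 8p + 2 = −5p + 5 ⇒ 13p = 3 ⇒ p = 3/13, and the value is (8)·(3/13) + 2 = 50/13.
For Column: with q = P(L), equating Up's and Down's payoffs gives 10q = −3q + 5 ⇒ q = 5/13.

10/13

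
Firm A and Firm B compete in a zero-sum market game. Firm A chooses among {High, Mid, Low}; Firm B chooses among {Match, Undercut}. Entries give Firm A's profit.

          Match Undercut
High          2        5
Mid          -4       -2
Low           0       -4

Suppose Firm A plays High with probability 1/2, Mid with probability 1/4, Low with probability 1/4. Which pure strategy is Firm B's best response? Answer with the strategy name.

If Firm B plays Match, Firm A's expected payoff is (1/2)·2 + (1/4)·(-4) + (1/4)·0 = 0.
If Firm B plays Undercut, Firm A's expected payoff is (1/2)·5 + (1/4)·(-2) + (1/4)·(-4) = 1.
Firm B minimizes Firm A's payoff; the smallest is 0, so the best response is Match.

Match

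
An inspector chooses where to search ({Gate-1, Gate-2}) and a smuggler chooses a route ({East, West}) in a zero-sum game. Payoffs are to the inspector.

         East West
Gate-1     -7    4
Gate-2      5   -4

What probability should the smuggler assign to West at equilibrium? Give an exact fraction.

3/5

Row minima: Gate-1 → -7, Gate-2 → -4; maximin = -4.
Column maxima: East → 5, West → 4; minimax = 4.
-4 ≠ 4, so there is no saddle point; optimal play is mixed.
Let the inspector play Gate-1 with probability p. Expected payoff against East: (-7)p + 5(1−p) = −12p + 5; against West: 4p + (-4)(1−p) = 8p − 4.
Setting these equal: −12p + 5 = 8p − 4 ⇒ −20p = -9 ⇒ p = 9/20, and the value is (-12)·(9/20) + 5 = -2/5.
For the smuggler: with q = P(East), equating Gate-1's and Gate-2's payoffs gives −11q + 4 = 9q − 4 ⇒ q = 2/5.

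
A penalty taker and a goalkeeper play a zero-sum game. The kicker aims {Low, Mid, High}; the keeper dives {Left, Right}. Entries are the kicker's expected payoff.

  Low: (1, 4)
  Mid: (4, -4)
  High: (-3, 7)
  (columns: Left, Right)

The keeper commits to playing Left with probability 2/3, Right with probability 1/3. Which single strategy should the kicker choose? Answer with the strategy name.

Expected payoff of Low: (2/3)·1 + (1/3)·4 = 2.
Expected payoff of Mid: (2/3)·4 + (1/3)·(-4) = 4/3.
Expected payoff of High: (2/3)·(-3) + (1/3)·7 = 1/3.
The largest is 2, so the kicker's best response is Low.

Low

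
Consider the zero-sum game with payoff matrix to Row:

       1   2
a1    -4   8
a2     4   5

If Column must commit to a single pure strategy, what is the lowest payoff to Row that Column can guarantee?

4

Column maxima: 1 → 4, 2 → 8.
The smallest of these is 4.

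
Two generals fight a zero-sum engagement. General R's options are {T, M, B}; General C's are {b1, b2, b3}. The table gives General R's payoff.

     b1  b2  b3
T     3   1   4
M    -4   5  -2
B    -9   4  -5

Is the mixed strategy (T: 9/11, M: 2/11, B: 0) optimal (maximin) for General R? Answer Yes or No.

Yes

Against b1 this mix gives (9/11)·3 + (2/11)·(-4) = 19/11.
Against b2 this mix gives (9/11)·1 + (2/11)·5 = 19/11.
Against b3 this mix gives (9/11)·4 + (2/11)·(-2) = 32/11.
All of General C's active replies (b1, b2) yield 19/11, and no column does worse for General R. The mix makes General C indifferent and guarantees 19/11, so it is optimal.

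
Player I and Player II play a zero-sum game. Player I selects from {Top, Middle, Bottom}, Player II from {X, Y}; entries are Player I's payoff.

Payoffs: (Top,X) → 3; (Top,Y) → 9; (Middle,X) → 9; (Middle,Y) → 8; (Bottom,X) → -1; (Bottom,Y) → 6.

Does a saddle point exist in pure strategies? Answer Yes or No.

Row minima: Top → 3, Middle → 8, Bottom → -1; maximin = 8.
Column maxima: X → 9, Y → 9; minimax = 9.
8 ≠ 9, so no pure-strategy equilibrium exists.

No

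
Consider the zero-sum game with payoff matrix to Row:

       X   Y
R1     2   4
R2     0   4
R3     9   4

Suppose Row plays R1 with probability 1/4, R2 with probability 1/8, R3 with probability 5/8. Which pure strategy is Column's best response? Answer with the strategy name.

Y

If Column plays X, Row's expected payoff is (1/4)·2 + (1/8)·0 + (5/8)·9 = 49/8.
If Column plays Y, Row's expected payoff is (1/4)·4 + (1/8)·4 + (5/8)·4 = 4.
Column minimizes Row's payoff; the smallest is 4, so the best response is Y.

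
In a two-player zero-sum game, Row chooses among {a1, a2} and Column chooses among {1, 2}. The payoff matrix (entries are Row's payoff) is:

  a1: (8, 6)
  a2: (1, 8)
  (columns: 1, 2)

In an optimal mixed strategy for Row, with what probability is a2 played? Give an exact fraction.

2/9

Row minima: a1 → 6, a2 → 1; maximin = 6.
Column maxima: 1 → 8, 2 → 8; minimax = 8.
6 ≠ 8, so there is no saddle point; optimal play is mixed.
Let Row play a1 with probability p. Expected payoff against 1: 8p + 1(1−p) = 7p + 1; against 2: 6p + 8(1−p) = −2p + 8.
Setting these equal: 7p + 1 = −2p + 8 ⇒ 9p = 7 ⇒ p = 7/9, and the value is (7)·(7/9) + 1 = 58/9.
For Column: with q = P(1), equating a1's and a2's payoffs gives 2q + 6 = −7q + 8 ⇒ q = 2/9.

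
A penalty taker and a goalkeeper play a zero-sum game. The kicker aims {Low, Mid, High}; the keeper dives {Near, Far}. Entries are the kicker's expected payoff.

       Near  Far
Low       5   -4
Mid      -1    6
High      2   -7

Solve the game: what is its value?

Row minima: Low → -4, Mid → -1, High → -7; maximin = -1.
Column maxima: Near → 5, Far → 6; minimax = 5.
-1 ≠ 5, so there is no saddle point; optimal play is mixed.
High is strictly dominated by Low, so the kicker never plays it.
On the remaining 2×2 (Low, Mid vs Near, Far):
Let the kicker play Low with probability p. Expected payoff against Near: 5p + (-1)(1−p) = 6p − 1; against Far: (-4)p + 6(1−p) = −10p + 6.
Setting these equal: 6p − 1 = −10p + 6 ⇒ 16p = 7 ⇒ p = 7/16, and the value is (6)·(7/16) − 1 = 13/8.
For the keeper: with q = P(Near), equating Low's and Mid's payoffs gives 9q − 4 = −7q + 6 ⇒ q = 5/8.

13/8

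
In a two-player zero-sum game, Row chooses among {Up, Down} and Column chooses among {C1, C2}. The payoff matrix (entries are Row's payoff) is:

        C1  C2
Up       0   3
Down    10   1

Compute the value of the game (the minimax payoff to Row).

Row minima: Up → 0, Down → 1; maximin = 1.
Column maxima: C1 → 10, C2 → 3; minimax = 3.
1 ≠ 3, so there is no saddle point; optimal play is mixed.
Let Row play Up with probability p. Expected payoff against C1: 0p + 10(1−p) = −10p + 10; against C2: 3p + 1(1−p) = 2p + 1.
Setting these equal: −10p + 10 = 2p + 1 ⇒ −12p = -9 ⇒ p = 3/4, and the value is (-10)·(3/4) + 10 = 5/2.
For Column: with q = P(C1), equating Up's and Down's payoffs gives −3q + 3 = 9q + 1 ⇒ q = 1/6.

5/2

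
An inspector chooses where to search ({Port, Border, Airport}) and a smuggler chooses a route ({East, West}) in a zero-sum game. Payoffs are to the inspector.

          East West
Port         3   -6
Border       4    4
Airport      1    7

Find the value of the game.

4

Row minima: Port → -6, Border → 4, Airport → 1; maximin = 4.
Column maxima: East → 4, West → 7; minimax = 4.
Since maximin = minimax = 4, there is a saddle point and the value is 4.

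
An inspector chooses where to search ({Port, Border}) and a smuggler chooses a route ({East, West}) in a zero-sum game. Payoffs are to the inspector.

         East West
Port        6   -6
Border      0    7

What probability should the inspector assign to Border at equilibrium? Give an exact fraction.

Row minima: Port → -6, Border → 0; maximin = 0.
Column maxima: East → 6, West → 7; minimax = 6.
0 ≠ 6, so there is no saddle point; optimal play is mixed.
Let the inspector play Port with probability p. Expected payoff against East: 6p + 0(1−p) = 6p; against West: (-6)p + 7(1−p) = −13p + 7.
Setting these equal: 6p = −13p + 7 ⇒ 19p = 7 ⇒ p = 7/19, and the value is (6)·(7/19) = 42/19.
For the smuggler: with q = P(East), equating Port's and Border's payoffs gives 12q − 6 = −7q + 7 ⇒ q = 13/19.

12/19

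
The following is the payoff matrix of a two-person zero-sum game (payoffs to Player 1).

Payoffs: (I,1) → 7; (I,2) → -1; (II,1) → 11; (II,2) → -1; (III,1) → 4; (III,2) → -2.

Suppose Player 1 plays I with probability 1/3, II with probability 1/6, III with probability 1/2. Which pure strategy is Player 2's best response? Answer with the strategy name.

2

If Player 2 plays 1, Player 1's expected payoff is (1/3)·7 + (1/6)·11 + (1/2)·4 = 37/6.
If Player 2 plays 2, Player 1's expected payoff is (1/3)·(-1) + (1/6)·(-1) + (1/2)·(-2) = -3/2.
Player 2 minimizes Player 1's payoff; the smallest is -3/2, so the best response is 2.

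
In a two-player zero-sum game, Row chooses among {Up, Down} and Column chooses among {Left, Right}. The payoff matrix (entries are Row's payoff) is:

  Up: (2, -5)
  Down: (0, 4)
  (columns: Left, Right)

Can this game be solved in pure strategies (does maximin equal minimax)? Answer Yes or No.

No

Row minima: Up → -5, Down → 0; maximin = 0.
Column maxima: Left → 2, Right → 4; minimax = 2.
0 ≠ 2, so no pure-strategy equilibrium exists.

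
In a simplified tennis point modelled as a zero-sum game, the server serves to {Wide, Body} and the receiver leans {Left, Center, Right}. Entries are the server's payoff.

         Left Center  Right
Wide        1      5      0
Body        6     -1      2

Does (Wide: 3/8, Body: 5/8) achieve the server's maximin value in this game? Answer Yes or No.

Against Left this mix gives (3/8)·1 + (5/8)·6 = 33/8.
Against Center this mix gives (3/8)·5 + (5/8)·(-1) = 5/4.
Against Right this mix gives (3/8)·0 + (5/8)·2 = 5/4.
All of the receiver's active replies (Center, Right) yield 5/4, and no column does worse for the server. The mix makes the receiver indifferent and guarantees 5/4, so it is optimal.

Yes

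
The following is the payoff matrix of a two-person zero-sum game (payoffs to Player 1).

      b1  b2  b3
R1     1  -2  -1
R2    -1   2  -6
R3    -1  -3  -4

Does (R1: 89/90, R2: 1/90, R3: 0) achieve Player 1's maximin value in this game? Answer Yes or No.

Against b1 this mix gives (89/90)·1 + (1/90)·(-1) = 44/45.
Against b2 this mix gives (89/90)·(-2) + (1/90)·2 = -88/45.
Against b3 this mix gives (89/90)·(-1) + (1/90)·(-6) = -19/18.
Player 2 will play b2, holding Player 1 to -88/45. Shifting weight toward the row that does better against b2 would raise this floor (the equalizing mix achieves -14/9 against both b2 and b3), so the proposed strategy is not optimal.

No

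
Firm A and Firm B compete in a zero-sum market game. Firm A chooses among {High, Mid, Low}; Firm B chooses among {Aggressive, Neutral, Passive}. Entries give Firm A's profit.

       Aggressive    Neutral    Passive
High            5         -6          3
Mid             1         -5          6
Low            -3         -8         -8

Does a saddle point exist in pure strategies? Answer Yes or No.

Row minima: High → -6, Mid → -5, Low → -8; maximin = -5.
Column maxima: Aggressive → 5, Neutral → -5, Passive → 6; minimax = -5.
maximin = minimax = -5, so a saddle point exists.

Yes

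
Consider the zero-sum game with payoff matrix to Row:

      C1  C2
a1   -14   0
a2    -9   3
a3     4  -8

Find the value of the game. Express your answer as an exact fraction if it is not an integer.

-5/2

Row minima: a1 → -14, a2 → -9, a3 → -8; maximin = -8.
Column maxima: C1 → 4, C2 → 3; minimax = 3.
-8 ≠ 3, so there is no saddle point; optimal play is mixed.
a1 is strictly dominated by a2, so Row never plays it.
On the remaining 2×2 (a2, a3 vs C1, C2):
Let Row play a2 with probability p. Expected payoff against C1: (-9)p + 4(1−p) = −13p + 4; against C2: 3p + (-8)(1−p) = 11p − 8.
Setting these equal: −13p + 4 = 11p − 8 ⇒ −24p = -12 ⇒ p = 1/2, and the value is (-13)·(1/2) + 4 = -5/2.
For Column: with q = P(C1), equating a2's and a3's payoffs gives −12q + 3 = 12q − 8 ⇒ q = 11/24.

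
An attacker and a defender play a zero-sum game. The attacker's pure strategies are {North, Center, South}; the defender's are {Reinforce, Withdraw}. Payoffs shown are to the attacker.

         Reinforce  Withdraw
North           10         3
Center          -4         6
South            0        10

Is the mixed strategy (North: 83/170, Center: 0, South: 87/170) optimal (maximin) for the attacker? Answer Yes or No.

No

Against Reinforce this mix gives (83/170)·10 + (87/170)·0 = 83/17.
Against Withdraw this mix gives (83/170)·3 + (87/170)·10 = 1119/170.
The defender will play Reinforce, holding the attacker to 83/17. Shifting weight toward the row that does better against Reinforce would raise this floor (the equalizing mix achieves 100/17 against both Reinforce and Withdraw), so the proposed strategy is not optimal.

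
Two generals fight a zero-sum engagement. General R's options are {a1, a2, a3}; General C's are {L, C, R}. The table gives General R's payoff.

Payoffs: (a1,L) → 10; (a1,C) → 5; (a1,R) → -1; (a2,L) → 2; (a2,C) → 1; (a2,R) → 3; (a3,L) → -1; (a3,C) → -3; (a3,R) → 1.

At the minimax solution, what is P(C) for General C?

Row minima: a1 → -1, a2 → 1, a3 → -3; maximin = 1.
Column maxima: L → 10, C → 5, R → 3; minimax = 3.
1 ≠ 3, so there is no saddle point; optimal play is mixed.
a3 is strictly dominated by a2, so General R never plays it.
L is strictly dominated by C (it gives General R strictly more in every row), so General C never plays it.
On the remaining 2×2 (a1, a2 vs C, R):
Let General R play a1 with probability p. Expected payoff against C: 5p + 1(1−p) = 4p + 1; against R: (-1)p + 3(1−p) = −4p + 3.
Setting these equal: 4p + 1 = −4p + 3 ⇒ 8p = 2 ⇒ p = 1/4, and the value is (4)·(1/4) + 1 = 2.
For General C: with q = P(C), equating a1's and a2's payoffs gives 6q − 1 = −2q + 3 ⇒ q = 1/2.

1/2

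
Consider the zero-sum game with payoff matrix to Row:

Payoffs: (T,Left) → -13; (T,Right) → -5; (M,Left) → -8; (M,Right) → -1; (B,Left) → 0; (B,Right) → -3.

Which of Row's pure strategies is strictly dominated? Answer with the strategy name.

T

M gives a strictly higher payoff than T against every column: -8 > -13, -1 > -5.
So T is strictly dominated and Row never plays it.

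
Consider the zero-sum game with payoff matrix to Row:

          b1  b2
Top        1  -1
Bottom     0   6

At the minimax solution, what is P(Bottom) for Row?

1/4

Row minima: Top → -1, Bottom → 0; maximin = 0.
Column maxima: b1 → 1, b2 → 6; minimax = 1.
0 ≠ 1, so there is no saddle point; optimal play is mixed.
Let Row play Top with probability p. Expected payoff against b1: 1p + 0(1−p) = p; against b2: (-1)p + 6(1−p) = −7p + 6.
Setting these equal: p = −7p + 6 ⇒ 8p = 6 ⇒ p = 3/4, and the value is (1)·(3/4) = 3/4.
For Column: with q = P(b1), equating Top's and Bottom's payoffs gives 2q − 1 = −6q + 6 ⇒ q = 7/8.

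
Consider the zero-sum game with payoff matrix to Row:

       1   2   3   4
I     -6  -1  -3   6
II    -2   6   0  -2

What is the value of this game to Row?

-2

Row minima: I → -6, II → -2; maximin = -2.
Column maxima: 1 → -2, 2 → 6, 3 → 0, 4 → 6; minimax = -2.
Since maximin = minimax = -2, there is a saddle point and the value is -2.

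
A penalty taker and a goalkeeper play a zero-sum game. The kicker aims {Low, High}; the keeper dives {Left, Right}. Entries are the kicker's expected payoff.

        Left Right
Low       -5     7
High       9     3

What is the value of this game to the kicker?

13/3

Row minima: Low → -5, High → 3; maximin = 3.
Column maxima: Left → 9, Right → 7; minimax = 7.
3 ≠ 7, so there is no saddle point; optimal play is mixed.
Let the kicker play Low with probability p. Expected payoff against Left: (-5)p + 9(1−p) = −14p + 9; against Right: 7p + 3(1−p) = 4p + 3.
Setting these equal: −14p + 9 = 4p + 3 ⇒ −18p = -6 ⇒ p = 1/3, and the value is (-14)·(1/3) + 9 = 13/3.
For the keeper: with q = P(Left), equating Low's and High's payoffs gives −12q + 7 = 6q + 3 ⇒ q = 2/9.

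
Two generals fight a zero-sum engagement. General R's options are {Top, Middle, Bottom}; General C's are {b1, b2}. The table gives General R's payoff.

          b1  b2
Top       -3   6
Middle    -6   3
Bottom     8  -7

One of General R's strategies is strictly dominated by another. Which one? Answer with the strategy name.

Middle

Top gives a strictly higher payoff than Middle against every column: -3 > -6, 6 > 3.
So Middle is strictly dominated and General R never plays it.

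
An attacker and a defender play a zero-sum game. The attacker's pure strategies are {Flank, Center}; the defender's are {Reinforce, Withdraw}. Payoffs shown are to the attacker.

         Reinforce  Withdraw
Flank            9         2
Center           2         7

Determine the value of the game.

59/12

Row minima: Flank → 2, Center → 2; maximin = 2.
Column maxima: Reinforce → 9, Withdraw → 7; minimax = 7.
2 ≠ 7, so there is no saddle point; optimal play is mixed.
Let the attacker play Flank with probability p. Expected payoff against Reinforce: 9p + 2(1−p) = 7p + 2; against Withdraw: 2p + 7(1−p) = −5p + 7.
Setting these equal: 7p + 2 = −5p + 7 ⇒ 12p = 5 ⇒ p = 5/12, and the value is (7)·(5/12) + 2 = 59/12.
For the defender: with q = P(Reinforce), equating Flank's and Center's payoffs gives 7q + 2 = −5q + 7 ⇒ q = 5/12.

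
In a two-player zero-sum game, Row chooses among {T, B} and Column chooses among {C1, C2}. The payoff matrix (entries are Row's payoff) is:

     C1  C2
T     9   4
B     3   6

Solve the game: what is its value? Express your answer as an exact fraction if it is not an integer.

21/4

Row minima: T → 4, B → 3; maximin = 4.
Column maxima: C1 → 9, C2 → 6; minimax = 6.
4 ≠ 6, so there is no saddle point; optimal play is mixed.
Let Row play T with probability p. Expected payoff against C1: 9p + 3(1−p) = 6p + 3; against C2: 4p + 6(1−p) = −2p + 6.
Setting these equal: 6p + 3 = −2p + 6 ⇒ 8p = 3 ⇒ p = 3/8, and the value is (6)·(3/8) + 3 = 21/4.
For Column: with q = P(C1), equating T's and B's payoffs gives 5q + 4 = −3q + 6 ⇒ q = 1/4.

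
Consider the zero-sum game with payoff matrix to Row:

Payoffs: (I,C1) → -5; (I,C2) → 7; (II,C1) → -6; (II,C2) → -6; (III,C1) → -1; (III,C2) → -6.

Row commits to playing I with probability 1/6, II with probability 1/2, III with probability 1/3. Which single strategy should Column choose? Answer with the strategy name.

C1

If Column plays C1, Row's expected payoff is (1/6)·(-5) + (1/2)·(-6) + (1/3)·(-1) = -25/6.
If Column plays C2, Row's expected payoff is (1/6)·7 + (1/2)·(-6) + (1/3)·(-6) = -23/6.
Column minimizes Row's payoff; the smallest is -25/6, so the best response is C1.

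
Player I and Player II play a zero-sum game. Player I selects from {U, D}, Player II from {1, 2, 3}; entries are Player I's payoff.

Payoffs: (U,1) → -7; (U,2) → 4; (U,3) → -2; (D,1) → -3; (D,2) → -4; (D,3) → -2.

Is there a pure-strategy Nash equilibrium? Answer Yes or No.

Row minima: U → -7, D → -4; maximin = -4.
Column maxima: 1 → -3, 2 → 4, 3 → -2; minimax = -3.
-4 ≠ -3, so no pure-strategy equilibrium exists.

No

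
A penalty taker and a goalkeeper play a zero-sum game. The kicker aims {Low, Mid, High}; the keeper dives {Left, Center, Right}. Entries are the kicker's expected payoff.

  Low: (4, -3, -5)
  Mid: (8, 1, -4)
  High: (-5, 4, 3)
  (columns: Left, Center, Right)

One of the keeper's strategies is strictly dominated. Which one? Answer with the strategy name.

Center

Right holds the kicker's payoff strictly below Center in every row: -5 < -3, -4 < 1, 3 < 4.
So Center is strictly dominated for the keeper.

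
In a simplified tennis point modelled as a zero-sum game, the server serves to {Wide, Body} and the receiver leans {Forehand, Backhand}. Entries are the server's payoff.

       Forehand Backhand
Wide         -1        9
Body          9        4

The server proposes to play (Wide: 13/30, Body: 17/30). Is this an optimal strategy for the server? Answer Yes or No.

Against Forehand this mix gives (13/30)·(-1) + (17/30)·9 = 14/3.
Against Backhand this mix gives (13/30)·9 + (17/30)·4 = 37/6.
The receiver will play Forehand, holding the server to 14/3. Shifting weight toward the row that does better against Forehand would raise this floor (the equalizing mix achieves 17/3 against both Forehand and Backhand), so the proposed strategy is not optimal.

No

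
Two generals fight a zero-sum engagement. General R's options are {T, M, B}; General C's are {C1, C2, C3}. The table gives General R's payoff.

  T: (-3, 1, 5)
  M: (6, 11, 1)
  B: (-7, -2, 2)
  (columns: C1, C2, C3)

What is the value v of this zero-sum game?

Row minima: T → -3, M → 1, B → -7; maximin = 1.
Column maxima: C1 → 6, C2 → 11, C3 → 5; minimax = 5.
1 ≠ 5, so there is no saddle point; optimal play is mixed.
B is strictly dominated by T, so General R never plays it.
C2 is strictly dominated by C1 (it gives General R strictly more in every row), so General C never plays it.
On the remaining 2×2 (T, M vs C1, C3):
Let General R play T with probability p. Expected payoff against C1: (-3)p + 6(1−p) = −9p + 6; against C3: 5p + 1(1−p) = 4p + 1.
Setting these equal: −9p + 6 = 4p + 1 ⇒ −13p = -5 ⇒ p = 5/13, and the value is (-9)·(5/13) + 6 = 33/13.
For General C: with q = P(C1), equating T's and M's payoffs gives −8q + 5 = 5q + 1 ⇒ q = 4/13.

33/13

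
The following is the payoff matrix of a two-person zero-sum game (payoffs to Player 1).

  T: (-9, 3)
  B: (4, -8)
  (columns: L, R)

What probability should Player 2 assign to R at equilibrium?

Row minima: T → -9, B → -8; maximin = -8.
Column maxima: L → 4, R → 3; minimax = 3.
-8 ≠ 3, so there is no saddle point; optimal play is mixed.
Let Player 1 play T with probability p. Expected payoff against L: (-9)p + 4(1−p) = −13p + 4; against R: 3p + (-8)(1−p) = 11p − 8.
Setting these equal: −13p + 4 = 11p − 8 ⇒ −24p = -12 ⇒ p = 1/2, and the value is (-13)·(1/2) + 4 = -5/2.
For Player 2: with q = P(L), equating T's and B's payoffs gives −12q + 3 = 12q − 8 ⇒ q = 11/24.

13/24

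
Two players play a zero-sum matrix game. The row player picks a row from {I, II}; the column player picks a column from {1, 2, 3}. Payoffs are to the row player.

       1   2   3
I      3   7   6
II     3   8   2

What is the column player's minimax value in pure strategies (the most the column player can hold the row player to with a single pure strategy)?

Column maxima: 1 → 3, 2 → 8, 3 → 6.
The smallest of these is 3.

3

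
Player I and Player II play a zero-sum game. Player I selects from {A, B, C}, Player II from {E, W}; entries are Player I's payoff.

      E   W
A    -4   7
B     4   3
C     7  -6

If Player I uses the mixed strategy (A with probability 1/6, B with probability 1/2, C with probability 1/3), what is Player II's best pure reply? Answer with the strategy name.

W

If Player II plays E, Player I's expected payoff is (1/6)·(-4) + (1/2)·4 + (1/3)·7 = 11/3.
If Player II plays W, Player I's expected payoff is (1/6)·7 + (1/2)·3 + (1/3)·(-6) = 2/3.
Player II minimizes Player I's payoff; the smallest is 2/3, so the best response is W.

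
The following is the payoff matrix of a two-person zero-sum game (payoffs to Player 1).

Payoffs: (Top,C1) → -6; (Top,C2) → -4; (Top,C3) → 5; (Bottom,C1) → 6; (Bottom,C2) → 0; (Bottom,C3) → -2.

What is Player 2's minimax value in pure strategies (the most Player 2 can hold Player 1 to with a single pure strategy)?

0

Column maxima: C1 → 6, C2 → 0, C3 → 5.
The smallest of these is 0.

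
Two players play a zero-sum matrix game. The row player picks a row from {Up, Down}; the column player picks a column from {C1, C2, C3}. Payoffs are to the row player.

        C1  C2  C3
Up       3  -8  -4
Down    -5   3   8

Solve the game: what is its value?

Row minima: Up → -8, Down → -5; maximin = -5.
Column maxima: C1 → 3, C2 → 3, C3 → 8; minimax = 3.
-5 ≠ 3, so there is no saddle point; optimal play is mixed.
C3 is strictly dominated by C2 (it gives the row player strictly more in every row), so the column player never plays it.
On the remaining 2×2 (Up, Down vs C1, C2):
Let the row player play Up with probability p. Expected payoff against C1: 3p + (-5)(1−p) = 8p − 5; against C2: (-8)p + 3(1−p) = −11p + 3.
Setting these equal: 8p − 5 = −11p + 3 ⇒ 19p = 8 ⇒ p = 8/19, and the value is (8)·(8/19) − 5 = -31/19.
For the column player: with q = P(C1), equating Up's and Down's payoffs gives 11q − 8 = −8q + 3 ⇒ q = 11/19.

-31/19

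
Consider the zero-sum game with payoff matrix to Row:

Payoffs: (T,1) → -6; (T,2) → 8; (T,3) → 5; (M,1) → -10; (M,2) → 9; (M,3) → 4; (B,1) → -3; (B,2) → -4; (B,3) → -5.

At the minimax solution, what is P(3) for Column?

3/13

Row minima: T → -6, M → -10, B → -5; maximin = -5.
Column maxima: 1 → -3, 2 → 9, 3 → 5; minimax = -3.
-5 ≠ -3, so there is no saddle point; optimal play is mixed.
2 is strictly dominated by 3 (it gives Row strictly more in every row), so Column never plays it.
With 2 eliminated, M is strictly dominated by T (T gives Row strictly more in every remaining column), so Row never plays it.
On the remaining 2×2 (T, B vs 1, 3):
Let Row play T with probability p. Expected payoff against 1: (-6)p + (-3)(1−p) = −3p − 3; against 3: 5p + (-5)(1−p) = 10p − 5.
Setting these equal: −3p − 3 = 10p − 5 ⇒ −13p = -2 ⇒ p = 2/13, and the value is (-3)·(2/13) − 3 = -45/13.
For Column: with q = P(1), equating T's and B's payoffs gives −11q + 5 = 2q − 5 ⇒ q = 10/13.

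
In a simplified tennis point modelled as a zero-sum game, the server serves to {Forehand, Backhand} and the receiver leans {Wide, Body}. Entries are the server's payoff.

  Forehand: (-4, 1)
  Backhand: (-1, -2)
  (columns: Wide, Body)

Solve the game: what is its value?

Row minima: Forehand → -4, Backhand → -2; maximin = -2.
Column maxima: Wide → -1, Body → 1; minimax = -1.
-2 ≠ -1, so there is no saddle point; optimal play is mixed.
Let the server play Forehand with probability p. Expected payoff against Wide: (-4)p + (-1)(1−p) = −3p − 1; against Body: 1p + (-2)(1−p) = 3p − 2.
Setting these equal: −3p − 1 = 3p − 2 ⇒ −6p = -1 ⇒ p = 1/6, and the value is (-3)·(1/6) − 1 = -3/2.
For the receiver: with q = P(Wide), equating Forehand's and Backhand's payoffs gives −5q + 1 = q − 2 ⇒ q = 1/2.

-3/2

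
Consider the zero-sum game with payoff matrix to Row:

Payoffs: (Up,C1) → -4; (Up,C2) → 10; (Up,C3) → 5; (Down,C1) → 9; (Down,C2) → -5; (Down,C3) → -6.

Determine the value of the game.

Row minima: Up → -4, Down → -6; maximin = -4.
Column maxima: C1 → 9, C2 → 10, C3 → 5; minimax = 5.
-4 ≠ 5, so there is no saddle point; optimal play is mixed.
C2 is strictly dominated by C3 (it gives Row strictly more in every row), so Column never plays it.
On the remaining 2×2 (Up, Down vs C1, C3):
Let Row play Up with probability p. Expected payoff against C1: (-4)p + 9(1−p) = −13p + 9; against C3: 5p + (-6)(1−p) = 11p − 6.
Setting these equal: −13p + 9 = 11p − 6 ⇒ −24p = -15 ⇒ p = 5/8, and the value is (-13)·(5/8) + 9 = 7/8.
For Column: with q = P(C1), equating Up's and Down's payoffs gives −9q + 5 = 15q − 6 ⇒ q = 11/24.

7/8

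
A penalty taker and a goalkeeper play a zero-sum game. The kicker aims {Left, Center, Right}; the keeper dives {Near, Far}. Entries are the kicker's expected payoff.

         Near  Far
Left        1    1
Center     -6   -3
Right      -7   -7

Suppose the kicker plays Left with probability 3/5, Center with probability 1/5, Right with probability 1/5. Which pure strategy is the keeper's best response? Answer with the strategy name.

Near

If the keeper plays Near, the kicker's expected payoff is (3/5)·1 + (1/5)·(-6) + (1/5)·(-7) = -2.
If the keeper plays Far, the kicker's expected payoff is (3/5)·1 + (1/5)·(-3) + (1/5)·(-7) = -7/5.
The keeper minimizes the kicker's payoff; the smallest is -2, so the best response is Near.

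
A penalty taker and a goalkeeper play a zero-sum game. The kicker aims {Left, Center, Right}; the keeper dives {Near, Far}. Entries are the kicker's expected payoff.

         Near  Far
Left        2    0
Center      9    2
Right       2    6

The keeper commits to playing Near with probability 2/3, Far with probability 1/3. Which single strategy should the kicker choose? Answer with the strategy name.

Center

Expected payoff of Left: (2/3)·2 + (1/3)·0 = 4/3.
Expected payoff of Center: (2/3)·9 + (1/3)·2 = 20/3.
Expected payoff of Right: (2/3)·2 + (1/3)·6 = 10/3.
The largest is 20/3, so the kicker's best response is Center.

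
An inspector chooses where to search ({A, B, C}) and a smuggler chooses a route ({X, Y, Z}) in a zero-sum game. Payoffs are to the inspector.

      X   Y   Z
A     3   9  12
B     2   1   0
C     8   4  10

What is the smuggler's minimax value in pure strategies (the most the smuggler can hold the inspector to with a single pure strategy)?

8

Column maxima: X → 8, Y → 9, Z → 12.
The smallest of these is 8.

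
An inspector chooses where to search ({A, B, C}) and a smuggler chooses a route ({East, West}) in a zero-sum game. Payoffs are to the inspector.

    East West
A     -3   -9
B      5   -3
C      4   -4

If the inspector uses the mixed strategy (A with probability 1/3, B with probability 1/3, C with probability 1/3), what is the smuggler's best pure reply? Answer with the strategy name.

West

If the smuggler plays East, the inspector's expected payoff is (1/3)·(-3) + (1/3)·5 + (1/3)·4 = 2.
If the smuggler plays West, the inspector's expected payoff is (1/3)·(-9) + (1/3)·(-3) + (1/3)·(-4) = -16/3.
The smuggler minimizes the inspector's payoff; the smallest is -16/3, so the best response is West.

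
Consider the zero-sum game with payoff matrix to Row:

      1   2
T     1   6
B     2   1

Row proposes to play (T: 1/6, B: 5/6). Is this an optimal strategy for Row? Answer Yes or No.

Against 1 this mix gives (1/6)·1 + (5/6)·2 = 11/6.
Against 2 this mix gives (1/6)·6 + (5/6)·1 = 11/6.
All of Column's active replies (1, 2) yield 11/6, and no column does worse for Row. The mix makes Column indifferent and guarantees 11/6, so it is optimal.

Yes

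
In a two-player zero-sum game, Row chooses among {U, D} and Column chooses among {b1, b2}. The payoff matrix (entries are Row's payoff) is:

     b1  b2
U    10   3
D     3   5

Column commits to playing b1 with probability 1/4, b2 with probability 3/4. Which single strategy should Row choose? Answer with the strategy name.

Expected payoff of U: (1/4)·10 + (3/4)·3 = 19/4.
Expected payoff of D: (1/4)·3 + (3/4)·5 = 9/2.
The largest is 19/4, so Row's best response is U.

U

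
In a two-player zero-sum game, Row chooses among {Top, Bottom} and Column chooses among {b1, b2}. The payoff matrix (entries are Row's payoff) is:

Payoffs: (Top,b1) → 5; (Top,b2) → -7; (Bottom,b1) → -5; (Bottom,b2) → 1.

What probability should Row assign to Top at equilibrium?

Row minima: Top → -7, Bottom → -5; maximin = -5.
Column maxima: b1 → 5, b2 → 1; minimax = 1.
-5 ≠ 1, so there is no saddle point; optimal play is mixed.
Let Row play Top with probability p. Expected payoff against b1: 5p + (-5)(1−p) = 10p − 5; against b2: (-7)p + 1(1−p) = −8p + 1.
Setting these equal: 10p − 5 = −8p + 1 ⇒ 18p = 6 ⇒ p = 1/3, and the value is (10)·(1/3) − 5 = -5/3.
For Column: with q = P(b1), equating Top's and Bottom's payoffs gives 12q − 7 = −6q + 1 ⇒ q = 4/9.

1/3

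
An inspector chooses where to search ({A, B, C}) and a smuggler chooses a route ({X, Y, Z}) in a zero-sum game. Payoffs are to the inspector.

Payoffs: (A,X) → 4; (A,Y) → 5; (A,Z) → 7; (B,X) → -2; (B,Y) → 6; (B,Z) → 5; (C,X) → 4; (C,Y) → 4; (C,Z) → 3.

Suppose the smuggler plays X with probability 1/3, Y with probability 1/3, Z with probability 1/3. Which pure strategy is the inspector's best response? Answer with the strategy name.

Expected payoff of A: (1/3)·4 + (1/3)·5 + (1/3)·7 = 16/3.
Expected payoff of B: (1/3)·(-2) + (1/3)·6 + (1/3)·5 = 3.
Expected payoff of C: (1/3)·4 + (1/3)·4 + (1/3)·3 = 11/3.
The largest is 16/3, so the inspector's best response is A.

A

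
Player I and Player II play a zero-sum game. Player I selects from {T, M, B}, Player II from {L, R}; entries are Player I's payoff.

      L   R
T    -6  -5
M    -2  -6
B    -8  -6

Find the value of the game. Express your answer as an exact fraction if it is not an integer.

Row minima: T → -6, M → -6, B → -8; maximin = -6.
Column maxima: L → -2, R → -5; minimax = -5.
-6 ≠ -5, so there is no saddle point; optimal play is mixed.
B is strictly dominated by T, so Player I never plays it.
On the remaining 2×2 (T, M vs L, R):
Let Player I play T with probability p. Expected payoff against L: (-6)p + (-2)(1−p) = −4p − 2; against R: (-5)p + (-6)(1−p) = p − 6.
Setting these equal: −4p − 2 = p − 6 ⇒ −5p = -4 ⇒ p = 4/5, and the value is (-4)·(4/5) − 2 = -26/5.
For Player II: with q = P(L), equating T's and M's payoffs gives −q − 5 = 4q − 6 ⇒ q = 1/5.

-26/5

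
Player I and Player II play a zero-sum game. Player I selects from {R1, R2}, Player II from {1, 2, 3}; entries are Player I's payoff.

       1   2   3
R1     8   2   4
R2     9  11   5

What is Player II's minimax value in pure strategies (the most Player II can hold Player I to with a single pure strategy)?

Column maxima: 1 → 9, 2 → 11, 3 → 5.
The smallest of these is 5.

5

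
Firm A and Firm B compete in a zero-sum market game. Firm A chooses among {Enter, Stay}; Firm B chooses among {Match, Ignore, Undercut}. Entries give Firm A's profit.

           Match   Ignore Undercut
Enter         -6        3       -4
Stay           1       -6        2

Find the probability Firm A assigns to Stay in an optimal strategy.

Row minima: Enter → -6, Stay → -6; maximin = -6.
Column maxima: Match → 1, Ignore → 3, Undercut → 2; minimax = 1.
-6 ≠ 1, so there is no saddle point; optimal play is mixed.
Undercut is strictly dominated by Match (it gives Firm A strictly more in every row), so Firm B never plays it.
On the remaining 2×2 (Enter, Stay vs Match, Ignore):
Let Firm A play Enter with probability p. Expected payoff against Match: (-6)p + 1(1−p) = −7p + 1; against Ignore: 3p + (-6)(1−p) = 9p − 6.
Setting these equal: −7p + 1 = 9p − 6 ⇒ −16p = -7 ⇒ p = 7/16, and the value is (-7)·(7/16) + 1 = -33/16.
For Firm B: with q = P(Match), equating Enter's and Stay's payoffs gives −9q + 3 = 7q − 6 ⇒ q = 9/16.

9/16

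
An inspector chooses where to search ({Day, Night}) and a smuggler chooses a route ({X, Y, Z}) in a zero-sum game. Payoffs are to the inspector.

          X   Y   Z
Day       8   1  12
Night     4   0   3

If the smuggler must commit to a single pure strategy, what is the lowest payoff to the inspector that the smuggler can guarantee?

1

Column maxima: X → 8, Y → 1, Z → 12.
The smallest of these is 1.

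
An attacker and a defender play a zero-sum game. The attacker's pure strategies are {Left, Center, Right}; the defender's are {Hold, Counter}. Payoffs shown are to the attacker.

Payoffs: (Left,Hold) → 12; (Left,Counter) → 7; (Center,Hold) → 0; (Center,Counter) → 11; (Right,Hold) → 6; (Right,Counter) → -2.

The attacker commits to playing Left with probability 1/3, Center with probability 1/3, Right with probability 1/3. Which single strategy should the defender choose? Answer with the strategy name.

Counter

If the defender plays Hold, the attacker's expected payoff is (1/3)·12 + (1/3)·0 + (1/3)·6 = 6.
If the defender plays Counter, the attacker's expected payoff is (1/3)·7 + (1/3)·11 + (1/3)·(-2) = 16/3.
The defender minimizes the attacker's payoff; the smallest is 16/3, so the best response is Counter.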